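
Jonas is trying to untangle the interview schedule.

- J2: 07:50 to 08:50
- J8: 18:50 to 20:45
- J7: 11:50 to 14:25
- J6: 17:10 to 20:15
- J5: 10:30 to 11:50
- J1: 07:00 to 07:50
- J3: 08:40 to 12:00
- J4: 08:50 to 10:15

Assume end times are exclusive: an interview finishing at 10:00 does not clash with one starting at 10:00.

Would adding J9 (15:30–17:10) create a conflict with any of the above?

No — it doesn't clash with anything

J1: ends 07:50 at or before J9 starts 15:30 → clear.
J2: ends 08:50 at or before J9 starts 15:30 → clear.
J3: ends 12:00 at or before J9 starts 15:30 → clear.
J4: ends 10:15 at or before J9 starts 15:30 → clear.
J5: ends 11:50 at or before J9 starts 15:30 → clear.
J7: ends 14:25 at or before J9 starts 15:30 → clear.
J6: starts 17:10 at or after J9 ends 17:10 → clear.
J8: starts 18:50 at or after J9 ends 17:10 → clear.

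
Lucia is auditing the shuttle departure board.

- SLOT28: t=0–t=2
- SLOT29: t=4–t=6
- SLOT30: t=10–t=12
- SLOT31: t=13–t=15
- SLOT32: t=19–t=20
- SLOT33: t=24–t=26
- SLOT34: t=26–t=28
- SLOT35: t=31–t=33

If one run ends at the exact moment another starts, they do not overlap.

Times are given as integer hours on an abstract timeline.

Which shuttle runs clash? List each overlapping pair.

Sorted by start: SLOT28, SLOT29, SLOT30, SLOT31, SLOT32, SLOT33, SLOT34, SLOT35.
SLOT29 starts after SLOT28 ends; SLOT28 is clear from here.
SLOT30 starts after SLOT29 ends; SLOT29 is clear from here.
SLOT31 starts after SLOT30 ends; SLOT30 is clear from here.
SLOT32 starts after SLOT31 ends; SLOT31 is clear from here.
SLOT33 starts after SLOT32 ends; SLOT32 is clear from here.
SLOT34 starts exactly when SLOT33 ends (back-to-back, no overlap); SLOT33 is clear from here.
SLOT35 starts after SLOT34 ends.

no overlapping pairs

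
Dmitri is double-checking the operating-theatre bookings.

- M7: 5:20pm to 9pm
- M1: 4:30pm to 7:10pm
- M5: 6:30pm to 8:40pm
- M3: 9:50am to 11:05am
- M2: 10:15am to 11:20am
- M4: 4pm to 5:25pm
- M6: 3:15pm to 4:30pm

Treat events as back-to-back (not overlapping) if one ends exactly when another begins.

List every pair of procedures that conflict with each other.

M1 & M4, M1 & M5, M1 & M7, M2 & M3, M4 & M6, M4 & M7, M5 & M7

Two intervals overlap when each starts before the other ends.
Sorted by start: M3, M2, M6, M4, M1, M7, M5.
M2 starts before M3 ends → M3 and M2 overlap.
M6 starts after M3 ends — done with M3.
M6 starts after M2 ends — done with M2.
M4 starts before M6 ends → M6 and M4 overlap.
M1 starts exactly when M6 ends (back-to-back, no overlap) — done with M6.
M1 starts before M4 ends → M4 and M1 overlap.
M7 starts before M4 ends → M4 and M7 overlap.
M5 starts after M4 ends.
M7 starts before M1 ends → M1 and M7 overlap.
M5 starts before M1 ends → M1 and M5 overlap.
M5 starts before M7 ends → M7 and M5 overlap.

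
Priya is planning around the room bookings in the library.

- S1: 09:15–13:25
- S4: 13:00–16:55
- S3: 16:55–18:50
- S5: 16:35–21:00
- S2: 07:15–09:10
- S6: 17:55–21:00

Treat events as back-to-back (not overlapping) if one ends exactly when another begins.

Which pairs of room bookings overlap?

S1 & S4, S3 & S5, S3 & S6, S4 & S5, S5 & S6

Sorted by start: S2, S1, S4, S5, S3, S6.
S1 starts after S2 ends — done with S2.
S4 starts before S1 ends → S1 and S4 overlap.
S5 starts after S1 ends — done with S1.
S5 starts before S4 ends → S4 and S5 overlap.
S3 starts exactly when S4 ends (back-to-back, no overlap) — done with S4.
S3 starts before S5 ends → S5 and S3 overlap.
S6 starts before S5 ends → S5 and S6 overlap.
S6 starts before S3 ends → S3 and S6 overlap.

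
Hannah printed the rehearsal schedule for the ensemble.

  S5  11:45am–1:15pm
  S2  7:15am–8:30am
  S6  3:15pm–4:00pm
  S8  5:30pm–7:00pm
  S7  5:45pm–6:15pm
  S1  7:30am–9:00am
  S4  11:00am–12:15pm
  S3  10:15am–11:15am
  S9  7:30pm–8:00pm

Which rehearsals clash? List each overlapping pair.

S1 & S2, S3 & S4, S4 & S5, S7 & S8

Sorted by start: S2, S1, S3, S4, S5, S6, S8, S7, S9.
S1 starts before S2 ends → S2 and S1 overlap.
S3 starts after S2 ends; S2 is clear from here.
S3 starts after S1 ends; S1 is clear from here.
S4 starts before S3 ends → S3 and S4 overlap.
S5 starts after S3 ends; S3 is clear from here.
S5 starts before S4 ends → S4 and S5 overlap.
S6 starts after S4 ends; S4 is clear from here.
S6 starts after S5 ends; S5 is clear from here.
S8 starts after S6 ends; S6 is clear from here.
S7 starts before S8 ends → S8 and S7 overlap.
S9 starts after S8 ends.
S9 starts after S7 ends.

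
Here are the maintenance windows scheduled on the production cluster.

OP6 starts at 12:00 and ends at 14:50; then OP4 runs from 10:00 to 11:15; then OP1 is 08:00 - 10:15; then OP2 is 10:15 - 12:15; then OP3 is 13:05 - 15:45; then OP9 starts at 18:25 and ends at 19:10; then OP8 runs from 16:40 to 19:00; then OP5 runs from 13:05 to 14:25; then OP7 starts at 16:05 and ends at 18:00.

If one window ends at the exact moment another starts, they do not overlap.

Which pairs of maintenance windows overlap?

Two intervals overlap when each starts before the other ends.
Sorted by start: OP1, OP4, OP2, OP6, OP3, OP5, OP7, OP8, OP9.
OP4 starts before OP1 ends → OP1 and OP4 overlap.
OP2 starts exactly when OP1 ends (back-to-back, no overlap), so nothing later overlaps OP1 either.
OP2 starts before OP4 ends → OP4 and OP2 overlap.
OP6 starts after OP4 ends, so nothing later overlaps OP4 either.
OP6 starts before OP2 ends → OP2 and OP6 overlap.
OP3 starts after OP2 ends, so nothing later overlaps OP2 either.
OP3 starts before OP6 ends → OP6 and OP3 overlap.
OP5 starts before OP6 ends → OP6 and OP5 overlap.
OP7 starts after OP6 ends, so nothing later overlaps OP6 either.
OP5 starts before OP3 ends → OP3 and OP5 overlap.
OP7 starts after OP3 ends, so nothing later overlaps OP3 either.
OP7 starts after OP5 ends, so nothing later overlaps OP5 either.
OP8 starts before OP7 ends → OP7 and OP8 overlap.
OP9 starts after OP7 ends.
OP9 starts before OP8 ends → OP8 and OP9 overlap.

OP1 & OP4, OP2 & OP4, OP2 & OP6, OP3 & OP5, OP3 & OP6, OP5 & OP6, OP7 & OP8, OP8 & OP9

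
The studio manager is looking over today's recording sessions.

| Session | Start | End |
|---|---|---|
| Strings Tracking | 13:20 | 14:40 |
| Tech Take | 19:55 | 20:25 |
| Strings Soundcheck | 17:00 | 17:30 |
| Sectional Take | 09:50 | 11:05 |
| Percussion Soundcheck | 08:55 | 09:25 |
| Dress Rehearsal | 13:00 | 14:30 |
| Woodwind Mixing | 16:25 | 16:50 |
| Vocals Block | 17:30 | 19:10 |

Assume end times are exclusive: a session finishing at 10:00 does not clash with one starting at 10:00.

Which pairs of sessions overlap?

Sorted by start: Percussion Soundcheck, Sectional Take, Dress Rehearsal, Strings Tracking, Woodwind Mixing, Strings Soundcheck, Vocals Block, Tech Take.
Sectional Take starts after Percussion Soundcheck ends — done with Percussion Soundcheck.
Dress Rehearsal starts after Sectional Take ends — done with Sectional Take.
Strings Tracking starts before Dress Rehearsal ends → Dress Rehearsal and Strings Tracking overlap.
Woodwind Mixing starts after Dress Rehearsal ends — done with Dress Rehearsal.
Woodwind Mixing starts after Strings Tracking ends — done with Strings Tracking.
Strings Soundcheck starts after Woodwind Mixing ends — done with Woodwind Mixing.
Vocals Block starts exactly when Strings Soundcheck ends (back-to-back, no overlap) — done with Strings Soundcheck.
Tech Take starts after Vocals Block ends.

Dress Rehearsal & Strings Tracking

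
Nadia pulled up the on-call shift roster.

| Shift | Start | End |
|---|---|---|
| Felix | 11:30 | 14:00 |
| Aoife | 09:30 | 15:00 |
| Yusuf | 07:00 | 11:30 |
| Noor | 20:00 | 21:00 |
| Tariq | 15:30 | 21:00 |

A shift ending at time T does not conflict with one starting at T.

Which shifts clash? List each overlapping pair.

Aoife & Felix, Aoife & Yusuf, Noor & Tariq

Sorted by start: Yusuf, Aoife, Felix, Tariq, Noor.
Aoife starts before Yusuf ends → Yusuf and Aoife overlap.
Felix starts exactly when Yusuf ends (back-to-back, no overlap); Yusuf is clear from here.
Felix starts before Aoife ends → Aoife and Felix overlap.
Tariq starts after Aoife ends; Aoife is clear from here.
Tariq starts after Felix ends; Felix is clear from here.
Noor starts before Tariq ends → Tariq and Noor overlap.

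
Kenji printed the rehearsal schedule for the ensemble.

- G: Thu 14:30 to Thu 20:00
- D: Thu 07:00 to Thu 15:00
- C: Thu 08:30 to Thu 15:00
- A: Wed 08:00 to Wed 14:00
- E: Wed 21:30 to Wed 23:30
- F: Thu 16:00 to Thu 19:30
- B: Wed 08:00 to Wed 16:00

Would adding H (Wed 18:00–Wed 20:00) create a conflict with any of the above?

No — it doesn't clash with anything

A: ends Wed 14:00 at or before H starts Wed 18:00 → clear.
B: ends Wed 16:00 at or before H starts Wed 18:00 → clear.
E: starts Wed 21:30 at or after H ends Wed 20:00 → clear.
D: starts Thu 07:00 at or after H ends Wed 20:00 → clear.
C: starts Thu 08:30 at or after H ends Wed 20:00 → clear.
G: starts Thu 14:30 at or after H ends Wed 20:00 → clear.
F: starts Thu 16:00 at or after H ends Wed 20:00 → clear.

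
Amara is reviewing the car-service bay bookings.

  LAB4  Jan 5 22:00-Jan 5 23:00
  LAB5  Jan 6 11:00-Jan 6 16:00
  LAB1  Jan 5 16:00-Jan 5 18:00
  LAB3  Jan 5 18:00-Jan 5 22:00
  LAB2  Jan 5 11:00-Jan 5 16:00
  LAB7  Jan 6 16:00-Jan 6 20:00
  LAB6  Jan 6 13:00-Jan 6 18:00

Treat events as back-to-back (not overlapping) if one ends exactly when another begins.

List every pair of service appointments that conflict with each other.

Sorted by start: LAB2, LAB1, LAB3, LAB4, LAB5, LAB6, LAB7.
LAB1 starts exactly when LAB2 ends (back-to-back, no overlap) — done with LAB2.
LAB3 starts exactly when LAB1 ends (back-to-back, no overlap) — done with LAB1.
LAB4 starts exactly when LAB3 ends (back-to-back, no overlap) — done with LAB3.
LAB5 starts after LAB4 ends — done with LAB4.
LAB6 starts before LAB5 ends → LAB5 and LAB6 overlap.
LAB7 starts exactly when LAB5 ends (back-to-back, no overlap).
LAB7 starts before LAB6 ends → LAB6 and LAB7 overlap.

LAB5 & LAB6, LAB6 & LAB7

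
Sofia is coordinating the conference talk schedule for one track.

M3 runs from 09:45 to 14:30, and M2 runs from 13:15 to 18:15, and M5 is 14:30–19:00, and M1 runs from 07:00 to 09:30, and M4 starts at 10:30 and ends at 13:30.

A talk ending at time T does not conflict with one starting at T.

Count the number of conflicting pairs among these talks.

4

Sorted by start: M1, M3, M4, M2, M5.
M3 starts after M1 ends, so M1 has no further overlaps.
M4 starts before M3 ends → M3 and M4 overlap.
M2 starts before M3 ends → M3 and M2 overlap.
M5 starts exactly when M3 ends (back-to-back, no overlap).
M2 starts before M4 ends → M4 and M2 overlap.
M5 starts after M4 ends.
M5 starts before M2 ends → M2 and M5 overlap.
Overlapping pairs: M2 & M3, M2 & M4, M2 & M5, M3 & M4 — 4 in total.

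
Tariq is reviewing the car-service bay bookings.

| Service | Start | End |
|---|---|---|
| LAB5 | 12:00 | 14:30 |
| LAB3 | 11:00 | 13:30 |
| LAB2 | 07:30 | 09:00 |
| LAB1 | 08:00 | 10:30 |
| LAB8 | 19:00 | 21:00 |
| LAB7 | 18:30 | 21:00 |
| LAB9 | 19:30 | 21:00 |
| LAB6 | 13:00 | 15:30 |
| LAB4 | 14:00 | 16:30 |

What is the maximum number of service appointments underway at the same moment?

3

Sweep the timeline, counting +1 at each start and −1 at each end (ends before starts at a tie):
07:30 start LAB2 → 1
08:00 start LAB1 → 2
09:00 end LAB2 → 1
10:30 end LAB1 → 0
11:00 start LAB3 → 1
12:00 start LAB5 → 2
13:00 start LAB6 → 3
13:30 end LAB3 → 2
14:00 start LAB4 → 3
14:30 end LAB5 → 2
15:30 end LAB6 → 1
16:30 end LAB4 → 0
18:30 start LAB7 → 1
19:00 start LAB8 → 2
19:30 start LAB9 → 3
21:00 end LAB7 → 2
21:00 end LAB8 → 1
21:00 end LAB9 → 0
Peak is 3, at 13:00 (LAB3, LAB5, LAB6).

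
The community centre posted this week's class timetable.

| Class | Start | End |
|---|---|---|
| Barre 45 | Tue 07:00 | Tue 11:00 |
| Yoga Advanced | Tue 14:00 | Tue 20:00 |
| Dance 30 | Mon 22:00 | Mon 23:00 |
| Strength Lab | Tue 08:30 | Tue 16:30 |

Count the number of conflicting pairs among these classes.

Sorted by start: Dance 30, Barre 45, Strength Lab, Yoga Advanced.
Barre 45 starts after Dance 30 ends; Dance 30 is clear from here.
Strength Lab starts before Barre 45 ends → Barre 45 and Strength Lab overlap.
Yoga Advanced starts after Barre 45 ends.
Yoga Advanced starts before Strength Lab ends → Strength Lab and Yoga Advanced overlap.
Overlapping pairs: Barre 45 & Strength Lab, Strength Lab & Yoga Advanced — 2 in total.

2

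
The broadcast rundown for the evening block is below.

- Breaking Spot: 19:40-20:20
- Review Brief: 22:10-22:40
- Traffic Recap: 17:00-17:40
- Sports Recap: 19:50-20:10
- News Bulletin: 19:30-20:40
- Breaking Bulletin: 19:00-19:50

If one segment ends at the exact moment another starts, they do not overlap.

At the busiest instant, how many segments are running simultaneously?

3

Sort all start/end points and keep a running count:
17:00 start Traffic Recap → 1
17:40 end Traffic Recap → 0
19:00 start Breaking Bulletin → 1
19:30 start News Bulletin → 2
19:40 start Breaking Spot → 3
19:50 end Breaking Bulletin → 2
19:50 start Sports Recap → 3
20:10 end Sports Recap → 2
20:20 end Breaking Spot → 1
20:40 end News Bulletin → 0
22:10 start Review Brief → 1
22:40 end Review Brief → 0
Peak is 3, at 19:40 (Breaking Bulletin, Breaking Spot, News Bulletin).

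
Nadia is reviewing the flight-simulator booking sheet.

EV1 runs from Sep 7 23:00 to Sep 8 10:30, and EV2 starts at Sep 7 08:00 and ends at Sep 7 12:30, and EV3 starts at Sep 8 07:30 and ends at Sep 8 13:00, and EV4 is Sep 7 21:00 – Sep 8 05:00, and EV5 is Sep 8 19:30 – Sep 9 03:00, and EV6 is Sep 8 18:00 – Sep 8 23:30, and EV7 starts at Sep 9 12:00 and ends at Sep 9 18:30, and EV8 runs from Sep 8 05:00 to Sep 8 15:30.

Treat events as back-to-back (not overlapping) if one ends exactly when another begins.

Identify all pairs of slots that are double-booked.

EV1 & EV3, EV1 & EV4, EV1 & EV8, EV3 & EV8, EV5 & EV6

Sorted by start: EV2, EV4, EV1, EV8, EV3, EV6, EV5, EV7.
EV4 starts after EV2 ends, so EV2 has no further overlaps.
EV1 starts before EV4 ends → EV4 and EV1 overlap.
EV8 starts exactly when EV4 ends (back-to-back, no overlap), so EV4 has no further overlaps.
EV8 starts before EV1 ends → EV1 and EV8 overlap.
EV3 starts before EV1 ends → EV1 and EV3 overlap.
EV6 starts after EV1 ends, so EV1 has no further overlaps.
EV3 starts before EV8 ends → EV8 and EV3 overlap.
EV6 starts after EV8 ends, so EV8 has no further overlaps.
EV6 starts after EV3 ends, so EV3 has no further overlaps.
EV5 starts before EV6 ends → EV6 and EV5 overlap.
EV7 starts after EV6 ends.
EV7 starts after EV5 ends.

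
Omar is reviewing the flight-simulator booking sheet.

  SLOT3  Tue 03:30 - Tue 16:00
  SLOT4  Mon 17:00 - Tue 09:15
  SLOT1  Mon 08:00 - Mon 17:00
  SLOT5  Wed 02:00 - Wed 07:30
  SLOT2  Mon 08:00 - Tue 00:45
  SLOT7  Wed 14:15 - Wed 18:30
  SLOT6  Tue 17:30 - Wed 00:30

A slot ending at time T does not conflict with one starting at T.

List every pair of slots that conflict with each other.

Sorted by start: SLOT1, SLOT2, SLOT4, SLOT3, SLOT6, SLOT5, SLOT7.
SLOT2 starts before SLOT1 ends → SLOT1 and SLOT2 overlap.
SLOT4 starts exactly when SLOT1 ends (back-to-back, no overlap); SLOT1 is clear from here.
SLOT4 starts before SLOT2 ends → SLOT2 and SLOT4 overlap.
SLOT3 starts after SLOT2 ends; SLOT2 is clear from here.
SLOT3 starts before SLOT4 ends → SLOT4 and SLOT3 overlap.
SLOT6 starts after SLOT4 ends; SLOT4 is clear from here.
SLOT6 starts after SLOT3 ends; SLOT3 is clear from here.
SLOT5 starts after SLOT6 ends; SLOT6 is clear from here.
SLOT7 starts after SLOT5 ends.

SLOT1 & SLOT2, SLOT2 & SLOT4, SLOT3 & SLOT4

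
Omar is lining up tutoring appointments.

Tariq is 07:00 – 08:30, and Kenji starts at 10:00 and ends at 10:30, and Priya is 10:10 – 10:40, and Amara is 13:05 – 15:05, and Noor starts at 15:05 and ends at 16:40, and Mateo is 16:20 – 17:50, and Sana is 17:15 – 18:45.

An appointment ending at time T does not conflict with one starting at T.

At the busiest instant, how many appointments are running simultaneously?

Walk through starts and ends in time order (an end at T is processed before a start at T):
07:00 start Tariq → 1
08:30 end Tariq → 0
10:00 start Kenji → 1
10:10 start Priya → 2
10:30 end Kenji → 1
10:40 end Priya → 0
13:05 start Amara → 1
15:05 end Amara → 0
15:05 start Noor → 1
16:20 start Mateo → 2
16:40 end Noor → 1
17:15 start Sana → 2
17:50 end Mateo → 1
18:45 end Sana → 0
Peak is 2, at 10:10 (Kenji, Priya).

2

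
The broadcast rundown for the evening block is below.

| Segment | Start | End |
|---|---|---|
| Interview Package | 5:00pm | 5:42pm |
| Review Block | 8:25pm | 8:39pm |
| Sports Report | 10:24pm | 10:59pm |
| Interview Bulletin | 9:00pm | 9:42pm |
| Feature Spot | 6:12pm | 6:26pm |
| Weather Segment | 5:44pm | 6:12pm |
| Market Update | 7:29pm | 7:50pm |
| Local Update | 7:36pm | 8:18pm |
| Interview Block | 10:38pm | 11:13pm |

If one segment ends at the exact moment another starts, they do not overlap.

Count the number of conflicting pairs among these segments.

Sorted by start: Interview Package, Weather Segment, Feature Spot, Market Update, Local Update, Review Block, Interview Bulletin, Sports Report, Interview Block.
Weather Segment starts after Interview Package ends — done with Interview Package.
Feature Spot starts exactly when Weather Segment ends (back-to-back, no overlap) — done with Weather Segment.
Market Update starts after Feature Spot ends — done with Feature Spot.
Local Update starts before Market Update ends → Market Update and Local Update overlap.
Review Block starts after Market Update ends — done with Market Update.
Review Block starts after Local Update ends — done with Local Update.
Interview Bulletin starts after Review Block ends — done with Review Block.
Sports Report starts after Interview Bulletin ends — done with Interview Bulletin.
Interview Block starts before Sports Report ends → Sports Report and Interview Block overlap.
Overlapping pairs: Interview Block & Sports Report, Local Update & Market Update — 2 in total.

2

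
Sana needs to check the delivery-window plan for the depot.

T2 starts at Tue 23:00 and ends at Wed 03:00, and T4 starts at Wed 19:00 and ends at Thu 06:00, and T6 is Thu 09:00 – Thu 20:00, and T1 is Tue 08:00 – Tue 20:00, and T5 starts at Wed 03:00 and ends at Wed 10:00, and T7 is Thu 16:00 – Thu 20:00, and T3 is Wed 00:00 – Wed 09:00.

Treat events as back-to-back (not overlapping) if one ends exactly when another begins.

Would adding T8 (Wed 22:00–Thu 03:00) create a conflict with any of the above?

Yes — it overlaps T4

T1: ends Tue 20:00 at or before T8 starts Wed 22:00 → clear.
T2: ends Wed 03:00 at or before T8 starts Wed 22:00 → clear.
T3: ends Wed 09:00 at or before T8 starts Wed 22:00 → clear.
T5: ends Wed 10:00 at or before T8 starts Wed 22:00 → clear.
T4: starts Wed 19:00 before T8 ends Thu 03:00, and ends Thu 06:00 after T8 starts Wed 22:00 → overlap.
T6: starts Thu 09:00 at or after T8 ends Thu 03:00 → clear.
T7: starts Thu 16:00 at or after T8 ends Thu 03:00 → clear.
T8 overlaps T4.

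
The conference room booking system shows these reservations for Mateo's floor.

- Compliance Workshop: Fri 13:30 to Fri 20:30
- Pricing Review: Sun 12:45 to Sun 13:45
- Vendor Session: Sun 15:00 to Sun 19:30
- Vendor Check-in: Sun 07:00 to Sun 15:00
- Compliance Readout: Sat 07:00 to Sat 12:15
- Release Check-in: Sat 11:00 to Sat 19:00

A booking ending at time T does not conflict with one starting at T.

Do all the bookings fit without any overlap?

Sorted by start: Compliance Workshop, Compliance Readout, Release Check-in, Vendor Check-in, Pricing Review, Vendor Session.
Compliance Readout starts after Compliance Workshop ends — done with Compliance Workshop.
Release Check-in starts before Compliance Readout ends → Compliance Readout and Release Check-in overlap.
That's a conflict, so the schedule is not conflict-free.

No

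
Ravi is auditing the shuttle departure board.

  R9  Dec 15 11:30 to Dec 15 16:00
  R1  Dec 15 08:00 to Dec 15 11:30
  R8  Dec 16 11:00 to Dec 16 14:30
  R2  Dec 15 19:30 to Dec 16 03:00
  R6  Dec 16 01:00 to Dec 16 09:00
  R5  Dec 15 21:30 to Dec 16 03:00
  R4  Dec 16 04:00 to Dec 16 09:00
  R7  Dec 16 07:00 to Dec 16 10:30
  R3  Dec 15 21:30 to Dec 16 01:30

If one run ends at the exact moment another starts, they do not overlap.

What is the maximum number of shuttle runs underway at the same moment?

4

Sweep the timeline, counting +1 at each start and −1 at each end (ends before starts at a tie):
Dec 15 08:00 start R1 → 1
Dec 15 11:30 end R1 → 0
Dec 15 11:30 start R9 → 1
Dec 15 16:00 end R9 → 0
Dec 15 19:30 start R2 → 1
Dec 15 21:30 start R3 → 2
Dec 15 21:30 start R5 → 3
Dec 16 01:00 start R6 → 4
Dec 16 01:30 end R3 → 3
Dec 16 03:00 end R2 → 2
Dec 16 03:00 end R5 → 1
Dec 16 04:00 start R4 → 2
Dec 16 07:00 start R7 → 3
Dec 16 09:00 end R4 → 2
Dec 16 09:00 end R6 → 1
Dec 16 10:30 end R7 → 0
Dec 16 11:00 start R8 → 1
Dec 16 14:30 end R8 → 0
Peak is 4, at Dec 16 01:00 (R2, R3, R5, R6).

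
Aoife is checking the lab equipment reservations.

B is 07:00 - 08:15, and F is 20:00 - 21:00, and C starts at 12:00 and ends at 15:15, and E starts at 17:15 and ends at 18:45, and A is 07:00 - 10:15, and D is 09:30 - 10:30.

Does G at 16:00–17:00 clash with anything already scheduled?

No — it doesn't clash with anything

A: ends 10:15 at or before G starts 16:00 → clear.
B: ends 08:15 at or before G starts 16:00 → clear.
D: ends 10:30 at or before G starts 16:00 → clear.
C: ends 15:15 at or before G starts 16:00 → clear.
E: starts 17:15 at or after G ends 17:00 → clear.
F: starts 20:00 at or after G ends 17:00 → clear.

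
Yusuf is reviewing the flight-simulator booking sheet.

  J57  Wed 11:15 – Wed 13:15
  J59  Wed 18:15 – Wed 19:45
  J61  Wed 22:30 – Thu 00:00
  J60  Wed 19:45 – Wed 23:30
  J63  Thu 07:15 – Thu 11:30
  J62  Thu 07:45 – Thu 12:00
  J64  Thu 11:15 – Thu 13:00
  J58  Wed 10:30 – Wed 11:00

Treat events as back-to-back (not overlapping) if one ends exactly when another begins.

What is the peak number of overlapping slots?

Sweep the timeline, counting +1 at each start and −1 at each end (ends before starts at a tie):
Wed 10:30 start J58 → 1
Wed 11:00 end J58 → 0
Wed 11:15 start J57 → 1
Wed 13:15 end J57 → 0
Wed 18:15 start J59 → 1
Wed 19:45 end J59 → 0
Wed 19:45 start J60 → 1
Wed 22:30 start J61 → 2
Wed 23:30 end J60 → 1
Thu 00:00 end J61 → 0
Thu 07:15 start J63 → 1
Thu 07:45 start J62 → 2
Thu 11:15 start J64 → 3
Thu 11:30 end J63 → 2
Thu 12:00 end J62 → 1
Thu 13:00 end J64 → 0
Peak is 3, at Thu 11:15 (J62, J63, J64).

3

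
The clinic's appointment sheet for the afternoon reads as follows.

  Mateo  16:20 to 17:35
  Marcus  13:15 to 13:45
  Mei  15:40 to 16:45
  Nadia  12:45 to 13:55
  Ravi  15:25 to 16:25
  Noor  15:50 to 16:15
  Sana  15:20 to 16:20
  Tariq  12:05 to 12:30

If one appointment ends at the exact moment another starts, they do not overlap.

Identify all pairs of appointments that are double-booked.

Marcus & Nadia, Mateo & Mei, Mateo & Ravi, Mei & Noor, Mei & Ravi, Mei & Sana, Noor & Ravi, Noor & Sana, Ravi & Sana

Sorted by start: Tariq, Nadia, Marcus, Sana, Ravi, Mei, Noor, Mateo.
Nadia starts after Tariq ends; Tariq is clear from here.
Marcus starts before Nadia ends → Nadia and Marcus overlap.
Sana starts after Nadia ends; Nadia is clear from here.
Sana starts after Marcus ends; Marcus is clear from here.
Ravi starts before Sana ends → Sana and Ravi overlap.
Mei starts before Sana ends → Sana and Mei overlap.
Noor starts before Sana ends → Sana and Noor overlap.
Mateo starts exactly when Sana ends (back-to-back, no overlap).
Mei starts before Ravi ends → Ravi and Mei overlap.
Noor starts before Ravi ends → Ravi and Noor overlap.
Mateo starts before Ravi ends → Ravi and Mateo overlap.
Noor starts before Mei ends → Mei and Noor overlap.
Mateo starts before Mei ends → Mei and Mateo overlap.
Mateo starts after Noor ends.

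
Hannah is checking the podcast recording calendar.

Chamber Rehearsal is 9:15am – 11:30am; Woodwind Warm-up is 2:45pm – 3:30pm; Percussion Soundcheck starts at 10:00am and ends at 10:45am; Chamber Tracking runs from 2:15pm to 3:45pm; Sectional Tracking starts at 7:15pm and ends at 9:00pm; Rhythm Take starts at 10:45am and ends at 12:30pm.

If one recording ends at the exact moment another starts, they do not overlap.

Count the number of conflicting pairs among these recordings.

3

Two intervals overlap when each starts before the other ends.
Sorted by start: Chamber Rehearsal, Percussion Soundcheck, Rhythm Take, Chamber Tracking, Woodwind Warm-up, Sectional Tracking.
Percussion Soundcheck starts before Chamber Rehearsal ends → Chamber Rehearsal and Percussion Soundcheck overlap.
Rhythm Take starts before Chamber Rehearsal ends → Chamber Rehearsal and Rhythm Take overlap.
Chamber Tracking starts after Chamber Rehearsal ends — done with Chamber Rehearsal.
Rhythm Take starts exactly when Percussion Soundcheck ends (back-to-back, no overlap) — done with Percussion Soundcheck.
Chamber Tracking starts after Rhythm Take ends — done with Rhythm Take.
Woodwind Warm-up starts before Chamber Tracking ends → Chamber Tracking and Woodwind Warm-up overlap.
Sectional Tracking starts after Chamber Tracking ends.
Sectional Tracking starts after Woodwind Warm-up ends.
Overlapping pairs: Chamber Rehearsal & Percussion Soundcheck, Chamber Rehearsal & Rhythm Take, Chamber Tracking & Woodwind Warm-up — 3 in total.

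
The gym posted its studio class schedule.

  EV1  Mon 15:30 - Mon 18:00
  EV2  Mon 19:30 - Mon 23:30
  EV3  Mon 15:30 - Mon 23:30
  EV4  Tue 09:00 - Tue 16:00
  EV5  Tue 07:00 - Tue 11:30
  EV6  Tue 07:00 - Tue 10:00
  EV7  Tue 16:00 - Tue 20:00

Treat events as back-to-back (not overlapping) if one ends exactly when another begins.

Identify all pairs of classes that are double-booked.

EV1 & EV3, EV2 & EV3, EV4 & EV5, EV4 & EV6, EV5 & EV6

Sorted by start: EV1, EV3, EV2, EV5, EV6, EV4, EV7.
EV3 starts before EV1 ends → EV1 and EV3 overlap.
EV2 starts after EV1 ends — done with EV1.
EV2 starts before EV3 ends → EV3 and EV2 overlap.
EV5 starts after EV3 ends — done with EV3.
EV5 starts after EV2 ends — done with EV2.
EV6 starts before EV5 ends → EV5 and EV6 overlap.
EV4 starts before EV5 ends → EV5 and EV4 overlap.
EV7 starts after EV5 ends.
EV4 starts before EV6 ends → EV6 and EV4 overlap.
EV7 starts after EV6 ends.
EV7 starts exactly when EV4 ends (back-to-back, no overlap).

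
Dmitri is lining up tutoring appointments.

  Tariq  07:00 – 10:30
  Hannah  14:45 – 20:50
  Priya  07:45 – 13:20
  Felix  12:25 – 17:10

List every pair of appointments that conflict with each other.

Sorted by start: Tariq, Priya, Felix, Hannah.
Priya starts before Tariq ends → Tariq and Priya overlap.
Felix starts after Tariq ends, so Tariq has no further overlaps.
Felix starts before Priya ends → Priya and Felix overlap.
Hannah starts after Priya ends.
Hannah starts before Felix ends → Felix and Hannah overlap.

Felix & Hannah, Felix & Priya, Priya & Tariq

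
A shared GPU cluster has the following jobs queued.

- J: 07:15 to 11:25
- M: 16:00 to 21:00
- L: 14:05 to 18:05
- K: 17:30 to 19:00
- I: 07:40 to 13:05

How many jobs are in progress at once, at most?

3

Sweep the timeline, counting +1 at each start and −1 at each end (ends before starts at a tie):
07:15 start J → 1
07:40 start I → 2
11:25 end J → 1
13:05 end I → 0
14:05 start L → 1
16:00 start M → 2
17:30 start K → 3
18:05 end L → 2
19:00 end K → 1
21:00 end M → 0
Peak is 3, at 17:30 (K, L, M).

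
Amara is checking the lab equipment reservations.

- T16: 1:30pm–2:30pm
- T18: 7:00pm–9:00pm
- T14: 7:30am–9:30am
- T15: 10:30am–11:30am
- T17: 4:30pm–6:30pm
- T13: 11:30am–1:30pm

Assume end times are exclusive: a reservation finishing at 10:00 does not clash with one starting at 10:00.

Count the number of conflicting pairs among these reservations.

Sorted by start: T14, T15, T13, T16, T17, T18.
T15 starts after T14 ends; T14 is clear from here.
T13 starts exactly when T15 ends (back-to-back, no overlap); T15 is clear from here.
T16 starts exactly when T13 ends (back-to-back, no overlap); T13 is clear from here.
T17 starts after T16 ends; T16 is clear from here.
T18 starts after T17 ends.
No pair overlaps.

0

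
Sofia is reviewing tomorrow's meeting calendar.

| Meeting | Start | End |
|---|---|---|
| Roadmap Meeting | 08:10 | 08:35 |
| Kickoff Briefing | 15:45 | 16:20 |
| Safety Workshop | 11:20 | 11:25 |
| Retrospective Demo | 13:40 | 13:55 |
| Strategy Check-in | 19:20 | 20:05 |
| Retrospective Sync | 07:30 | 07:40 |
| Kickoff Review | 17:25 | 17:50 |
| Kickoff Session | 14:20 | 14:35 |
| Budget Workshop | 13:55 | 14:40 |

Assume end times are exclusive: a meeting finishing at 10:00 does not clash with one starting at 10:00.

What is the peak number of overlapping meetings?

2

Sweep the timeline, counting +1 at each start and −1 at each end (ends before starts at a tie):
07:30 start Retrospective Sync → 1
07:40 end Retrospective Sync → 0
08:10 start Roadmap Meeting → 1
08:35 end Roadmap Meeting → 0
11:20 start Safety Workshop → 1
11:25 end Safety Workshop → 0
13:40 start Retrospective Demo → 1
13:55 end Retrospective Demo → 0
13:55 start Budget Workshop → 1
14:20 start Kickoff Session → 2
14:35 end Kickoff Session → 1
14:40 end Budget Workshop → 0
15:45 start Kickoff Briefing → 1
16:20 end Kickoff Briefing → 0
17:25 start Kickoff Review → 1
17:50 end Kickoff Review → 0
19:20 start Strategy Check-in → 1
20:05 end Strategy Check-in → 0
Peak is 2, at 14:20 (Budget Workshop, Kickoff Session).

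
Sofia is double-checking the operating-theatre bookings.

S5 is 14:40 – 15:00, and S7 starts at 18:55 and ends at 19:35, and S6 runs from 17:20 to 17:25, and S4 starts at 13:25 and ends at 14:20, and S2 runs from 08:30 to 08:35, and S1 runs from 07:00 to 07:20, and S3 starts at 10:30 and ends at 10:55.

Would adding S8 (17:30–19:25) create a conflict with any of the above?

S1: ends 07:20 at or before S8 starts 17:30 → clear.
S2: ends 08:35 at or before S8 starts 17:30 → clear.
S3: ends 10:55 at or before S8 starts 17:30 → clear.
S4: ends 14:20 at or before S8 starts 17:30 → clear.
S5: ends 15:00 at or before S8 starts 17:30 → clear.
S6: ends 17:25 at or before S8 starts 17:30 → clear.
S7: starts 18:55 before S8 ends 19:25, and ends 19:35 after S8 starts 17:30 → overlap.
S8 overlaps S7.

Yes — it overlaps S7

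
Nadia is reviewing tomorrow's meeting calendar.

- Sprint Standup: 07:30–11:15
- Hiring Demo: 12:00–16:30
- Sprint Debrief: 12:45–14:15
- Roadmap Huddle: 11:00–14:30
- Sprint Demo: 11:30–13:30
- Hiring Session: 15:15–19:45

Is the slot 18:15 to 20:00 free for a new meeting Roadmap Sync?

No — it overlaps Hiring Session

Sprint Standup: ends 11:15 at or before Roadmap Sync starts 18:15 → clear.
Roadmap Huddle: ends 14:30 at or before Roadmap Sync starts 18:15 → clear.
Sprint Demo: ends 13:30 at or before Roadmap Sync starts 18:15 → clear.
Hiring Demo: ends 16:30 at or before Roadmap Sync starts 18:15 → clear.
Sprint Debrief: ends 14:15 at or before Roadmap Sync starts 18:15 → clear.
Hiring Session: starts 15:15 before Roadmap Sync ends 20:00, and ends 19:45 after Roadmap Sync starts 18:15 → overlap.
Roadmap Sync overlaps Hiring Session.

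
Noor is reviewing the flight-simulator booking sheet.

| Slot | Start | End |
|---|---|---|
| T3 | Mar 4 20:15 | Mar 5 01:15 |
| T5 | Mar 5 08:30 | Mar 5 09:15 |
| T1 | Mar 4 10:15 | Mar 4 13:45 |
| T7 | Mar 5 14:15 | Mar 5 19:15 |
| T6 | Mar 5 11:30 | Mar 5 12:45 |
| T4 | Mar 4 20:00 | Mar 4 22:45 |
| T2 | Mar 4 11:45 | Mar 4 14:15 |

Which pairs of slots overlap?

Sorted by start: T1, T2, T4, T3, T5, T6, T7.
T2 starts before T1 ends → T1 and T2 overlap.
T4 starts after T1 ends — done with T1.
T4 starts after T2 ends — done with T2.
T3 starts before T4 ends → T4 and T3 overlap.
T5 starts after T4 ends — done with T4.
T5 starts after T3 ends — done with T3.
T6 starts after T5 ends — done with T5.
T7 starts after T6 ends.

T1 & T2, T3 & T4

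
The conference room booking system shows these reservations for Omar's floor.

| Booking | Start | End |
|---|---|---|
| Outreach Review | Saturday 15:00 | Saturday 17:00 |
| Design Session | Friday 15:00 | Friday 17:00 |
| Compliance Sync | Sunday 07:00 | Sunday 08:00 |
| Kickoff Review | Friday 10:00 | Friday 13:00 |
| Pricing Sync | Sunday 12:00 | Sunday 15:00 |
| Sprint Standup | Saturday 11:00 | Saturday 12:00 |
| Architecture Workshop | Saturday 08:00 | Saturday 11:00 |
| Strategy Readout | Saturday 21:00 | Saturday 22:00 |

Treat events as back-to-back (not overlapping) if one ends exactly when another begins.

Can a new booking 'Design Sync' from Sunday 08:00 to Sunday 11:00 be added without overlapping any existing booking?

Kickoff Review: ends Friday 13:00 at or before Design Sync starts Sunday 08:00 → clear.
Design Session: ends Friday 17:00 at or before Design Sync starts Sunday 08:00 → clear.
Architecture Workshop: ends Saturday 11:00 at or before Design Sync starts Sunday 08:00 → clear.
Sprint Standup: ends Saturday 12:00 at or before Design Sync starts Sunday 08:00 → clear.
Outreach Review: ends Saturday 17:00 at or before Design Sync starts Sunday 08:00 → clear.
Strategy Readout: ends Saturday 22:00 at or before Design Sync starts Sunday 08:00 → clear.
Compliance Sync: ends Sunday 08:00 at or before Design Sync starts Sunday 08:00 → clear.
Pricing Sync: starts Sunday 12:00 at or after Design Sync ends Sunday 11:00 → clear.

Yes — the slot is free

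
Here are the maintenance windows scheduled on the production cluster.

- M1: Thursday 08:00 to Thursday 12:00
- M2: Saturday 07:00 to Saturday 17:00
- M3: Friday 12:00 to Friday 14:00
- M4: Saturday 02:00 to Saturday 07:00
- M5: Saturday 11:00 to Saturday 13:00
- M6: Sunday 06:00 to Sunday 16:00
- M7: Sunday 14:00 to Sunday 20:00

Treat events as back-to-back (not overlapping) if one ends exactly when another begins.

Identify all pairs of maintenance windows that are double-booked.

M2 & M5, M6 & M7

Sorted by start: M1, M3, M4, M2, M5, M6, M7.
M3 starts after M1 ends, so M1 has no further overlaps.
M4 starts after M3 ends, so M3 has no further overlaps.
M2 starts exactly when M4 ends (back-to-back, no overlap), so M4 has no further overlaps.
M5 starts before M2 ends → M2 and M5 overlap.
M6 starts after M2 ends, so M2 has no further overlaps.
M6 starts after M5 ends, so M5 has no further overlaps.
M7 starts before M6 ends → M6 and M7 overlap.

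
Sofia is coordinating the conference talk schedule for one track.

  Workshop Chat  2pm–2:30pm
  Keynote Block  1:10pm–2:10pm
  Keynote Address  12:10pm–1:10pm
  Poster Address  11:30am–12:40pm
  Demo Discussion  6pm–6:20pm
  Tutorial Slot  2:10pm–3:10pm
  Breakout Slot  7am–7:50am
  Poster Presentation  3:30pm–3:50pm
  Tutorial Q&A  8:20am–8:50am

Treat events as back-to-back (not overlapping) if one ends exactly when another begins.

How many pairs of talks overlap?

3

Check each pair: they overlap iff neither finishes before the other starts.
Sorted by start: Breakout Slot, Tutorial Q&A, Poster Address, Keynote Address, Keynote Block, Workshop Chat, Tutorial Slot, Poster Presentation, Demo Discussion.
Tutorial Q&A starts after Breakout Slot ends, so Breakout Slot has no further overlaps.
Poster Address starts after Tutorial Q&A ends, so Tutorial Q&A has no further overlaps.
Keynote Address starts before Poster Address ends → Poster Address and Keynote Address overlap.
Keynote Block starts after Poster Address ends, so Poster Address has no further overlaps.
Keynote Block starts exactly when Keynote Address ends (back-to-back, no overlap), so Keynote Address has no further overlaps.
Workshop Chat starts before Keynote Block ends → Keynote Block and Workshop Chat overlap.
Tutorial Slot starts exactly when Keynote Block ends (back-to-back, no overlap), so Keynote Block has no further overlaps.
Tutorial Slot starts before Workshop Chat ends → Workshop Chat and Tutorial Slot overlap.
Poster Presentation starts after Workshop Chat ends, so Workshop Chat has no further overlaps.
Poster Presentation starts after Tutorial Slot ends, so Tutorial Slot has no further overlaps.
Demo Discussion starts after Poster Presentation ends.
Overlapping pairs: Keynote Address & Poster Address, Keynote Block & Workshop Chat, Tutorial Slot & Workshop Chat — 3 in total.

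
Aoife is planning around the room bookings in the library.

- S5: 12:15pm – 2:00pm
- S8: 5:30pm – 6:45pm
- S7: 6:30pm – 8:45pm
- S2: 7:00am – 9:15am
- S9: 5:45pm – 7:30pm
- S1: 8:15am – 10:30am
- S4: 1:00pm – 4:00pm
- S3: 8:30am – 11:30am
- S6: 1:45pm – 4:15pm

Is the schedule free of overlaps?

Sorted by start: S2, S1, S3, S5, S4, S6, S8, S9, S7.
S1 starts before S2 ends → S2 and S1 overlap.
That's a conflict, so the schedule is not conflict-free.

No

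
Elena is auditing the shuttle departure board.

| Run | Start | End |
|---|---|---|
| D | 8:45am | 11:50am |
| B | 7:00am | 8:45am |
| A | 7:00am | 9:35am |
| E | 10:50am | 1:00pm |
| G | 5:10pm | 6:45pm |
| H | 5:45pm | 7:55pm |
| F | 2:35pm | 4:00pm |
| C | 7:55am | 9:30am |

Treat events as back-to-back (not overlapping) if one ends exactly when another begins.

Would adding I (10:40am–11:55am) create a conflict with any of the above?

Yes — it overlaps D, E

A: ends 9:35am at or before I starts 10:40am → clear.
B: ends 8:45am at or before I starts 10:40am → clear.
C: ends 9:30am at or before I starts 10:40am → clear.
D: starts 8:45am before I ends 11:55am, and ends 11:50am after I starts 10:40am → overlap.
E: starts 10:50am before I ends 11:55am, and ends 1:00pm after I starts 10:40am → overlap.
F: starts 2:35pm at or after I ends 11:55am → clear.
G: starts 5:10pm at or after I ends 11:55am → clear.
H: starts 5:45pm at or after I ends 11:55am → clear.
I overlaps D, E.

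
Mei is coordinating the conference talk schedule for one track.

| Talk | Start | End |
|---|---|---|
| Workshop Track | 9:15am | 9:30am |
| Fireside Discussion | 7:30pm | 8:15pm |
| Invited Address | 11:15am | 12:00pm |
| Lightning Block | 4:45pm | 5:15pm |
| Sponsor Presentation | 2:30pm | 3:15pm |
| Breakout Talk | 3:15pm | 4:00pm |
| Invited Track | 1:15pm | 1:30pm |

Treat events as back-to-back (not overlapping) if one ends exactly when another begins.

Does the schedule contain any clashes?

No

Sorted by start: Workshop Track, Invited Address, Invited Track, Sponsor Presentation, Breakout Talk, Lightning Block, Fireside Discussion.
Invited Address starts after Workshop Track ends, so Workshop Track has no further overlaps.
Invited Track starts after Invited Address ends, so Invited Address has no further overlaps.
Sponsor Presentation starts after Invited Track ends, so Invited Track has no further overlaps.
Breakout Talk starts exactly when Sponsor Presentation ends (back-to-back, no overlap), so Sponsor Presentation has no further overlaps.
Lightning Block starts after Breakout Talk ends, so Breakout Talk has no further overlaps.
Fireside Discussion starts after Lightning Block ends.
Every pair is clear; the schedule has no overlaps.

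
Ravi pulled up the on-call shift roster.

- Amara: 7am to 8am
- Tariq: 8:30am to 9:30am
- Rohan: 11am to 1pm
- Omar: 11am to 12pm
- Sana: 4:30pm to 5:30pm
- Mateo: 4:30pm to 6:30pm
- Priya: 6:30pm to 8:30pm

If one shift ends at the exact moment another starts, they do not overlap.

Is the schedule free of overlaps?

Two intervals overlap when each starts before the other ends.
Sorted by start: Amara, Tariq, Rohan, Omar, Sana, Mateo, Priya.
Tariq starts after Amara ends, so nothing later overlaps Amara either.
Rohan starts after Tariq ends, so nothing later overlaps Tariq either.
Omar starts before Rohan ends → Rohan and Omar overlap.
That's a conflict, so the schedule is not conflict-free.

No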